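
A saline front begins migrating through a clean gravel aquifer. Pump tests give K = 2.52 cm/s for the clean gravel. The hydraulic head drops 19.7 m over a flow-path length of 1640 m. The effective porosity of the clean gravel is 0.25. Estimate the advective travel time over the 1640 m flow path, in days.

15.7

Convert K: 2.52 cm/s × 864 = 2177 m/day.
Hydraulic gradient i = Δh / L = 19.7 / 1640 = 0.01201.
Darcy flux q = K · i = 2177 × 0.01201 = 26.15 m/day.
Seepage velocity v = q / n_e = 26.15 / 0.25 = 104.6 m/day.
Travel time t = L / v = 1640 / 104.6 = 15.68 days.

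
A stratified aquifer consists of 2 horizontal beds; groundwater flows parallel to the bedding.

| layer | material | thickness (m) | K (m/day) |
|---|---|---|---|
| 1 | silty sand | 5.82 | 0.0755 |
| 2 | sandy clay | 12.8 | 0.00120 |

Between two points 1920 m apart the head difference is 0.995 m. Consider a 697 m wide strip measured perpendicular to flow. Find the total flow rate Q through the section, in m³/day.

0.164

Flow is parallel to layering, so each bed carries its own Darcy discharge and the transmissivities add.
Σ(K_i·b_i) = 0.0755×5.82 + 0.00120×12.8 = 0.4548 m²/day.
Hydraulic gradient i = Δh / L = 0.995 / 1920 = 0.0005182.
Q = Σ(K_i·b_i) · W · i = 0.4548 × 697 × 0.0005182 = 0.1643 m³/day.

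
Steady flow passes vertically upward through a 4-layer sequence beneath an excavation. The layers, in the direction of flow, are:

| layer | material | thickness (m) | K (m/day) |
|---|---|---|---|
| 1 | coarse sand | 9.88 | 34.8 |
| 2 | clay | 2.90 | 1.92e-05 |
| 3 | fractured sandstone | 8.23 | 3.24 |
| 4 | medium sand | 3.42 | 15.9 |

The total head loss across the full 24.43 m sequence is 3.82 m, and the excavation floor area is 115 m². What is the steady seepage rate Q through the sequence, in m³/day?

0.00291

Flow is perpendicular to layering, so the layers act in series and the equivalent K is the thickness-weighted harmonic mean.
Total thickness L = 9.88 + 2.90 + 8.23 + 3.42 = 24.43 m.
Σ(b_i/K_i) = 9.88/34.8 + 2.90/1.92e-05 + 8.23/3.24 + 3.42/15.9 = 1.510e+05 d.
K_eq = L / Σ(b_i/K_i) = 24.43 / 1.510e+05 = 0.0001617 m/day.
Q = K_eq · A · (Δh/L) = 0.0001617 × 115 × (3.82/24.43) = 0.002908 m³/day.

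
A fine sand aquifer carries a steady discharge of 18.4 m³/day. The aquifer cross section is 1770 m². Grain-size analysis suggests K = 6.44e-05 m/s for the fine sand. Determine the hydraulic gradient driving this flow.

0.00187

Convert K: 6.44e-05 m/s × 86400 = 5.564 m/day.
From Q = K·A·i, i = Q / (K·A) = 18.4 / (5.564 × 1770) = 0.001868.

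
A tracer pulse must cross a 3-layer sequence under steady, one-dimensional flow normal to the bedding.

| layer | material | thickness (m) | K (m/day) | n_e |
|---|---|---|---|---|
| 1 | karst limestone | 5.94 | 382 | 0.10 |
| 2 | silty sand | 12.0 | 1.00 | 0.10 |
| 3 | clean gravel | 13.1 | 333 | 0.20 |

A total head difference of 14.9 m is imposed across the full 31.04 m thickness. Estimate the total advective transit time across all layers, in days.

With flow normal to the layers, continuity requires the same specific discharge q through every layer.
Σ(b_i/K_i) = 5.94/382 + 12.0/1.00 + 13.1/333 = 12.05 d.
q = Δh / Σ(b_i/K_i) = 14.9 / 12.05 = 1.236 m/day.
In each layer the seepage velocity is v_i = q/n_i, so the layer transit time is t_i = b_i·n_i / q:
  layer 1 (karst limestone): t_1 = 5.94 × 0.10 / 1.236 = 0.4806 d
  layer 2 (silty sand): t_2 = 12.0 × 0.10 / 1.236 = 0.9709 d
  layer 3 (clean gravel): t_3 = 13.1 × 0.20 / 1.236 = 2.120 d
Total t = Σ t_i = 3.571 days.

3.57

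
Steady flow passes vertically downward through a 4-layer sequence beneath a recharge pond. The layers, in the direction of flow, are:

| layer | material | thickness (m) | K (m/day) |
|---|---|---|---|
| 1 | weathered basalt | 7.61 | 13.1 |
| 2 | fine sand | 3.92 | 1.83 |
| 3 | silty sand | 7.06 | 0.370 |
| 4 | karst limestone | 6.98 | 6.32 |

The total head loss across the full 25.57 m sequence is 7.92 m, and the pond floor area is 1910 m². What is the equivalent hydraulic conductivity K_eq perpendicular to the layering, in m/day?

Flow is perpendicular to layering, so the layers act in series and the equivalent K is the thickness-weighted harmonic mean.
Total thickness L = 7.61 + 3.92 + 7.06 + 6.98 = 25.57 m.
Σ(b_i/K_i) = 7.61/13.1 + 3.92/1.83 + 7.06/0.370 + 6.98/6.32 = 22.91 d.
K_eq = L / Σ(b_i/K_i) = 25.57 / 22.91 = 1.116 m/day.

1.12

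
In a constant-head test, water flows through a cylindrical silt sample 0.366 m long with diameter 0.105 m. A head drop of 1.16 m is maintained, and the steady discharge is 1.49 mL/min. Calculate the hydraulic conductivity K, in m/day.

0.0782

Cross-sectional area A = π·(d/2)² = π × (0.105/2)² = 0.008659 m².
Convert discharge: 1.49 mL/min = 2.483e-08 m³/s.
Darcy's law rearranged: K = Q·L / (A·Δh) = 2.483e-08 × 0.366 / (0.008659 × 1.16) = 9.049e-07 m/s = 0.07818 m/day.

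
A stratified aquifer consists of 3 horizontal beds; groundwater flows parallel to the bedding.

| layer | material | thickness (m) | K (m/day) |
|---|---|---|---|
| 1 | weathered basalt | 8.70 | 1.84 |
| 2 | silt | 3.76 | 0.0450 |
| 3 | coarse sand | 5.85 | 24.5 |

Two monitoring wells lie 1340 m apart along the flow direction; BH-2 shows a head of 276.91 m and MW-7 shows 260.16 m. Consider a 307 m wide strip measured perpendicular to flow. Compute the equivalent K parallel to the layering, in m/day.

Flow is parallel to layering, so each bed carries its own Darcy discharge and the transmissivities add.
Σ(K_i·b_i) = 1.84×8.70 + 0.0450×3.76 + 24.5×5.85 = 159.5 m²/day.
Total thickness b = 18.31 m, so K_eq = Σ(K_i·b_i)/b = 8.711 m/day.

8.71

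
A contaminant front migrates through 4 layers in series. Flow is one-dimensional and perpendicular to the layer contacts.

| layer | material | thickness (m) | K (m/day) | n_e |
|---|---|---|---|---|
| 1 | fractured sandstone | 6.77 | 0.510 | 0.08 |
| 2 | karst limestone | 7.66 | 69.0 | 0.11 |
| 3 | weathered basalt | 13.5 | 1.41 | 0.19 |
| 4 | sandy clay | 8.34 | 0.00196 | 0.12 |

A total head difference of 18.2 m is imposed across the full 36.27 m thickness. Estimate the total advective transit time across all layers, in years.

3.19

With flow normal to the layers, continuity requires the same specific discharge q through every layer.
Σ(b_i/K_i) = 6.77/0.510 + 7.66/69.0 + 13.5/1.41 + 8.34/0.00196 = 4278 d.
q = Δh / Σ(b_i/K_i) = 18.2 / 4278 = 0.004254 m/day.
In each layer the seepage velocity is v_i = q/n_i, so the layer transit time is t_i = b_i·n_i / q:
  layer 1 (fractured sandstone): t_1 = 6.77 × 0.08 / 0.004254 = 127.3 d
  layer 2 (karst limestone): t_2 = 7.66 × 0.11 / 0.004254 = 198.1 d
  layer 3 (weathered basalt): t_3 = 13.5 × 0.19 / 0.004254 = 602.9 d
  layer 4 (sandy clay): t_4 = 8.34 × 0.12 / 0.004254 = 235.2 d
Total t = Σ t_i = 1164 days = 3.186 years.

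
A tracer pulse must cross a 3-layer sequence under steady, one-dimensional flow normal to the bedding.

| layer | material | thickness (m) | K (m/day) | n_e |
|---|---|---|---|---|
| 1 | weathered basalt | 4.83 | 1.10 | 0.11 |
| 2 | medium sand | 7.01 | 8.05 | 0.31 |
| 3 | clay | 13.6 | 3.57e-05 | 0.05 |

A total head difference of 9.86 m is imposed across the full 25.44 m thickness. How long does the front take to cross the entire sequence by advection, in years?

358

With flow normal to the layers, continuity requires the same specific discharge q through every layer.
Σ(b_i/K_i) = 4.83/1.10 + 7.01/8.05 + 13.6/3.57e-05 = 3.810e+05 d.
q = Δh / Σ(b_i/K_i) = 9.86 / 3.810e+05 = 2.588e-05 m/day.
In each layer the seepage velocity is v_i = q/n_i, so the layer transit time is t_i = b_i·n_i / q:
  layer 1 (weathered basalt): t_1 = 4.83 × 0.11 / 2.588e-05 = 20528 d
  layer 2 (medium sand): t_2 = 7.01 × 0.31 / 2.588e-05 = 83961 d
  layer 3 (clay): t_3 = 13.6 × 0.05 / 2.588e-05 = 26273 d
Total t = Σ t_i = 1.308e+05 days = 358.0 years.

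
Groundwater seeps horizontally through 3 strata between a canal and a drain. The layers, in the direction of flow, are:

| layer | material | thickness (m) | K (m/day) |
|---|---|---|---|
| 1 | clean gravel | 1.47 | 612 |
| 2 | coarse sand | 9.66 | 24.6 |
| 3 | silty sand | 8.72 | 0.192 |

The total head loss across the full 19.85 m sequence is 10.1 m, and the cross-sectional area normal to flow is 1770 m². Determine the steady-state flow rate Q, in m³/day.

390

Flow is perpendicular to layering, so the layers act in series and the equivalent K is the thickness-weighted harmonic mean.
Total thickness L = 1.47 + 9.66 + 8.72 = 19.85 m.
Σ(b_i/K_i) = 1.47/612 + 9.66/24.6 + 8.72/0.192 = 45.81 d.
K_eq = L / Σ(b_i/K_i) = 19.85 / 45.81 = 0.4333 m/day.
Q = K_eq · A · (Δh/L) = 0.4333 × 1770 × (10.1/19.85) = 390.2 m³/day.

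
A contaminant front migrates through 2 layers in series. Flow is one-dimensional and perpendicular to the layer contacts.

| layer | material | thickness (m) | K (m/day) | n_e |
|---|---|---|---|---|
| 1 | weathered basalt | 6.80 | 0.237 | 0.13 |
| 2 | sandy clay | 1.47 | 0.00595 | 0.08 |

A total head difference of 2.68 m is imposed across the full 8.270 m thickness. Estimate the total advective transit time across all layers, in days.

With flow normal to the layers, continuity requires the same specific discharge q through every layer.
Σ(b_i/K_i) = 6.80/0.237 + 1.47/0.00595 = 275.8 d.
q = Δh / Σ(b_i/K_i) = 2.68 / 275.8 = 0.009719 m/day.
In each layer the seepage velocity is v_i = q/n_i, so the layer transit time is t_i = b_i·n_i / q:
  layer 1 (weathered basalt): t_1 = 6.80 × 0.13 / 0.009719 = 90.96 d
  layer 2 (sandy clay): t_2 = 1.47 × 0.08 / 0.009719 = 12.10 d
Total t = Σ t_i = 103.1 days.

103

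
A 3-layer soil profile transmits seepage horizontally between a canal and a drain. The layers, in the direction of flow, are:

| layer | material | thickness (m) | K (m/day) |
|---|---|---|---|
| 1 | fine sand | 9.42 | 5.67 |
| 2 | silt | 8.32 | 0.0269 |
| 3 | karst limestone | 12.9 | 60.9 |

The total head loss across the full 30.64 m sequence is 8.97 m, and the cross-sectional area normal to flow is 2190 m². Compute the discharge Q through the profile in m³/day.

63.1

Flow is perpendicular to layering, so the layers act in series and the equivalent K is the thickness-weighted harmonic mean.
Total thickness L = 9.42 + 8.32 + 12.9 = 30.64 m.
Σ(b_i/K_i) = 9.42/5.67 + 8.32/0.0269 + 12.9/60.9 = 311.2 d.
K_eq = L / Σ(b_i/K_i) = 30.64 / 311.2 = 0.09847 m/day.
Q = K_eq · A · (Δh/L) = 0.09847 × 2190 × (8.97/30.64) = 63.13 m³/day.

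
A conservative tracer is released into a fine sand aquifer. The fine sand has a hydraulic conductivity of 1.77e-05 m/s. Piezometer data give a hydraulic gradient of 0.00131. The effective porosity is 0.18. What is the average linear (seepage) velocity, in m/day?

0.0111

Convert K: 1.77e-05 m/s × 86400 = 1.529 m/day.
Hydraulic gradient i = 0.00131.
Darcy flux q = K · i = 1.529 × 0.001310 = 0.002003 m/day.
Seepage velocity v = q / n_e = 0.002003 / 0.18 = 0.01113 m/day.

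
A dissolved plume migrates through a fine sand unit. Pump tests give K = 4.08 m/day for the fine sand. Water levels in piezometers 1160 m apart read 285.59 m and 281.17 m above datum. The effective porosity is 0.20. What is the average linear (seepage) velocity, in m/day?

0.0777

Hydraulic gradient i = (285.59 − 281.17) / 1160 = 4.42 / 1160 = 0.003810.
Darcy flux q = K · i = 4.080 × 0.003810 = 0.01555 m/day.
Seepage velocity v = q / n_e = 0.01555 / 0.20 = 0.07773 m/day.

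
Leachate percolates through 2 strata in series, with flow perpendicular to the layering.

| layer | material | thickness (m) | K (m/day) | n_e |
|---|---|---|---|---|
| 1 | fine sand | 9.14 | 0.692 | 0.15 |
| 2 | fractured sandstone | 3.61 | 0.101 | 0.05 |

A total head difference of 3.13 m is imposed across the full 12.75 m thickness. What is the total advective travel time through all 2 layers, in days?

24.3

With flow normal to the layers, continuity requires the same specific discharge q through every layer.
Σ(b_i/K_i) = 9.14/0.692 + 3.61/0.101 = 48.95 d.
q = Δh / Σ(b_i/K_i) = 3.13 / 48.95 = 0.06394 m/day.
In each layer the seepage velocity is v_i = q/n_i, so the layer transit time is t_i = b_i·n_i / q:
  layer 1 (fine sand): t_1 = 9.14 × 0.15 / 0.06394 = 21.44 d
  layer 2 (fractured sandstone): t_2 = 3.61 × 0.05 / 0.06394 = 2.823 d
Total t = Σ t_i = 24.26 days.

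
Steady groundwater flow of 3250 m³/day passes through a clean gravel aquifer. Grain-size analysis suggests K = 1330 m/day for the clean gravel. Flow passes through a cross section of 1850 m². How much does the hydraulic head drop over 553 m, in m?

0.730

From Q = K·A·i, i = Q / (K·A) = 3250 / (1330 × 1850) = 0.001321.
Head loss Δh = i · L = 0.001321 × 553 = 0.7304 m.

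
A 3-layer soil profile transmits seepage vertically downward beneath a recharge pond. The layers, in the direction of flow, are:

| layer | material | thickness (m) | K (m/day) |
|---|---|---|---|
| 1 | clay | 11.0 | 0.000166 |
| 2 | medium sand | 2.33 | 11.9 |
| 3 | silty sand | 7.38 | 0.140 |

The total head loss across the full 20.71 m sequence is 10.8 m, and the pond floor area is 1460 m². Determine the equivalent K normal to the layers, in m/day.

0.000312

Flow is perpendicular to layering, so the layers act in series and the equivalent K is the thickness-weighted harmonic mean.
Total thickness L = 11.0 + 2.33 + 7.38 = 20.71 m.
Σ(b_i/K_i) = 11.0/0.000166 + 2.33/11.9 + 7.38/0.140 = 66318 d.
K_eq = L / Σ(b_i/K_i) = 20.71 / 66318 = 0.0003123 m/day.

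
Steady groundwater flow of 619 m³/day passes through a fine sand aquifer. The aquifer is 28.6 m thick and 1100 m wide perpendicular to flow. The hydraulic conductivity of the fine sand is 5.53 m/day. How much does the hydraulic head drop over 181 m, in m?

0.644

Cross-sectional area A = 1100 × 28.6 = 31460 m².
From Q = K·A·i, i = Q / (K·A) = 619 / (5.530 × 31460) = 0.003558.
Head loss Δh = i · L = 0.003558 × 181 = 0.6440 m.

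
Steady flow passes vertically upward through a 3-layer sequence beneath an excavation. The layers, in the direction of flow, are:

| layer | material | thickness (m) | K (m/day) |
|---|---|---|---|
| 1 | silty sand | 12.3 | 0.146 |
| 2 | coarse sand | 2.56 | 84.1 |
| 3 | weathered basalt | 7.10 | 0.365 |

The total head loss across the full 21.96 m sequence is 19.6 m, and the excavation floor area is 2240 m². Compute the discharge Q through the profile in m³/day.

Flow is perpendicular to layering, so the layers act in series and the equivalent K is the thickness-weighted harmonic mean.
Total thickness L = 12.3 + 2.56 + 7.10 = 21.96 m.
Σ(b_i/K_i) = 12.3/0.146 + 2.56/84.1 + 7.10/0.365 = 103.7 d.
K_eq = L / Σ(b_i/K_i) = 21.96 / 103.7 = 0.2117 m/day.
Q = K_eq · A · (Δh/L) = 0.2117 × 2240 × (19.6/21.96) = 423.3 m³/day.

423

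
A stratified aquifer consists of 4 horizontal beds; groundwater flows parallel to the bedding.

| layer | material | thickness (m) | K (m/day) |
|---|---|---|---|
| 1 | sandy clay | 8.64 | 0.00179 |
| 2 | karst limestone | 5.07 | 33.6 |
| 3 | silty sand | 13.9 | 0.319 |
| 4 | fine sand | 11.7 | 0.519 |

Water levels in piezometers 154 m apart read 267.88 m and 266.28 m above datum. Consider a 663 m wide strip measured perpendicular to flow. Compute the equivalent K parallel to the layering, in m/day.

4.60

Flow is parallel to layering, so each bed carries its own Darcy discharge and the transmissivities add.
Σ(K_i·b_i) = 0.00179×8.64 + 33.6×5.07 + 0.319×13.9 + 0.519×11.7 = 180.9 m²/day.
Total thickness b = 39.31 m, so K_eq = Σ(K_i·b_i)/b = 4.601 m/day.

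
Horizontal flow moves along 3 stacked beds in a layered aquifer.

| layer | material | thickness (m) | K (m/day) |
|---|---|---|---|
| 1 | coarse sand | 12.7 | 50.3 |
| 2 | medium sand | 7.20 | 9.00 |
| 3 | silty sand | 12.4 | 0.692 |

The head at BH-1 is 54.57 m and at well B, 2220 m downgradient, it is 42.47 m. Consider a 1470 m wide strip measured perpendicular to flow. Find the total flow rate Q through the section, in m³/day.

5710

Flow is parallel to layering, so each bed carries its own Darcy discharge and the transmissivities add.
Σ(K_i·b_i) = 50.3×12.7 + 9.00×7.20 + 0.692×12.4 = 712.2 m²/day.
Hydraulic gradient i = (54.57 − 42.47) / 2220 = 12.1 / 2220 = 0.005450.
Q = Σ(K_i·b_i) · W · i = 712.2 × 1470 × 0.005450 = 5706 m³/day.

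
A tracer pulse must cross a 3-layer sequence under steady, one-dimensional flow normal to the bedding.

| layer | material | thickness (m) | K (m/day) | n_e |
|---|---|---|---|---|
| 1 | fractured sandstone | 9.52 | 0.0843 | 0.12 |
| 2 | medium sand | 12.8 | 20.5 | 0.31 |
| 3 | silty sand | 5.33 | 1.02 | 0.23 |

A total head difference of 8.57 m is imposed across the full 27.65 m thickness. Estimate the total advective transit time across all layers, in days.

87.8

With flow normal to the layers, continuity requires the same specific discharge q through every layer.
Σ(b_i/K_i) = 9.52/0.0843 + 12.8/20.5 + 5.33/1.02 = 118.8 d.
q = Δh / Σ(b_i/K_i) = 8.57 / 118.8 = 0.07215 m/day.
In each layer the seepage velocity is v_i = q/n_i, so the layer transit time is t_i = b_i·n_i / q:
  layer 1 (fractured sandstone): t_1 = 9.52 × 0.12 / 0.07215 = 15.83 d
  layer 2 (medium sand): t_2 = 12.8 × 0.31 / 0.07215 = 55.00 d
  layer 3 (silty sand): t_3 = 5.33 × 0.23 / 0.07215 = 16.99 d
Total t = Σ t_i = 87.82 days.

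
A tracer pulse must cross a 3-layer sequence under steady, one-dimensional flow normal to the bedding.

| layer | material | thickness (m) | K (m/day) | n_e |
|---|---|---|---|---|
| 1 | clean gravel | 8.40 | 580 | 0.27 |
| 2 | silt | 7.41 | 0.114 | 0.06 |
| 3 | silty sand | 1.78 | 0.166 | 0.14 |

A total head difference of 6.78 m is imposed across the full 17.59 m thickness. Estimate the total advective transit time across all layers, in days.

33.1

With flow normal to the layers, continuity requires the same specific discharge q through every layer.
Σ(b_i/K_i) = 8.40/580 + 7.41/0.114 + 1.78/0.166 = 75.74 d.
q = Δh / Σ(b_i/K_i) = 6.78 / 75.74 = 0.08952 m/day.
In each layer the seepage velocity is v_i = q/n_i, so the layer transit time is t_i = b_i·n_i / q:
  layer 1 (clean gravel): t_1 = 8.40 × 0.27 / 0.08952 = 25.34 d
  layer 2 (silt): t_2 = 7.41 × 0.06 / 0.08952 = 4.966 d
  layer 3 (silty sand): t_3 = 1.78 × 0.14 / 0.08952 = 2.784 d
Total t = Σ t_i = 33.09 days.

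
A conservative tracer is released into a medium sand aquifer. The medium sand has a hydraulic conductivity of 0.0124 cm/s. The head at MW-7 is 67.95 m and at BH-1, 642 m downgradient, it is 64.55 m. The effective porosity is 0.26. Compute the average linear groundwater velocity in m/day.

0.218

Convert K: 0.0124 cm/s × 864 = 10.71 m/day.
Hydraulic gradient i = (67.95 − 64.55) / 642 = 3.4 / 642 = 0.005296.
Darcy flux q = K · i = 10.71 × 0.005296 = 0.05674 m/day.
Seepage velocity v = q / n_e = 0.05674 / 0.26 = 0.2182 m/day.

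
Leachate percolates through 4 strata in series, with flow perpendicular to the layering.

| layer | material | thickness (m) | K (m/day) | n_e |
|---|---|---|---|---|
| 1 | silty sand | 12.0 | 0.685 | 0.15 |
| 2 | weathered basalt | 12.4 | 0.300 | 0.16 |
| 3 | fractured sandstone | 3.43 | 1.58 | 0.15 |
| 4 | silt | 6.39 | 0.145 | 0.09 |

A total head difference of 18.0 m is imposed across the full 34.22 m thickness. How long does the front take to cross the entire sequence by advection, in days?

28.5

With flow normal to the layers, continuity requires the same specific discharge q through every layer.
Σ(b_i/K_i) = 12.0/0.685 + 12.4/0.300 + 3.43/1.58 + 6.39/0.145 = 105.1 d.
q = Δh / Σ(b_i/K_i) = 18.0 / 105.1 = 0.1713 m/day.
In each layer the seepage velocity is v_i = q/n_i, so the layer transit time is t_i = b_i·n_i / q:
  layer 1 (silty sand): t_1 = 12.0 × 0.15 / 0.1713 = 10.51 d
  layer 2 (weathered basalt): t_2 = 12.4 × 0.16 / 0.1713 = 11.58 d
  layer 3 (fractured sandstone): t_3 = 3.43 × 0.15 / 0.1713 = 3.004 d
  layer 4 (silt): t_4 = 6.39 × 0.09 / 0.1713 = 3.358 d
Total t = Σ t_i = 28.45 days.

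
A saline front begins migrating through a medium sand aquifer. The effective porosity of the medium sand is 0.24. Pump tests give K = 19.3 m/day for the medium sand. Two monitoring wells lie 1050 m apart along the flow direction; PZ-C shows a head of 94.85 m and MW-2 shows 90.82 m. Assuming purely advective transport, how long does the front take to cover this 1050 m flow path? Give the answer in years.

9.31

Hydraulic gradient i = (94.85 − 90.82) / 1050 = 4.03 / 1050 = 0.003838.
Darcy flux q = K · i = 19.30 × 0.003838 = 0.07408 m/day.
Seepage velocity v = q / n_e = 0.07408 / 0.24 = 0.3086 m/day.
Travel time t = L / v = 1050 / 0.3086 = 3402 days = 9.314 years.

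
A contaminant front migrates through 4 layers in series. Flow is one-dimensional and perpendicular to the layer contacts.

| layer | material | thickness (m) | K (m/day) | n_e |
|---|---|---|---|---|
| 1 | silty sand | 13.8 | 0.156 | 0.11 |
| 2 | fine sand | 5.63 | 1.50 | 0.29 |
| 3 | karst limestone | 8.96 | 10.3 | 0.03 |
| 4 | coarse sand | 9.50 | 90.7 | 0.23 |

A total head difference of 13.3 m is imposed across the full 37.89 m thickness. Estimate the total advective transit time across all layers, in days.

39.3

With flow normal to the layers, continuity requires the same specific discharge q through every layer.
Σ(b_i/K_i) = 13.8/0.156 + 5.63/1.50 + 8.96/10.3 + 9.50/90.7 = 93.19 d.
q = Δh / Σ(b_i/K_i) = 13.3 / 93.19 = 0.1427 m/day.
In each layer the seepage velocity is v_i = q/n_i, so the layer transit time is t_i = b_i·n_i / q:
  layer 1 (silty sand): t_1 = 13.8 × 0.11 / 0.1427 = 10.64 d
  layer 2 (fine sand): t_2 = 5.63 × 0.29 / 0.1427 = 11.44 d
  layer 3 (karst limestone): t_3 = 8.96 × 0.03 / 0.1427 = 1.883 d
  layer 4 (coarse sand): t_4 = 9.50 × 0.23 / 0.1427 = 15.31 d
Total t = Σ t_i = 39.27 days.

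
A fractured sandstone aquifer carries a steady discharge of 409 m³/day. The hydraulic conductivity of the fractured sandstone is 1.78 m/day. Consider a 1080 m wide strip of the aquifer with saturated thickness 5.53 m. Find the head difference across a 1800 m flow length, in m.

69.3

Cross-sectional area A = 1080 × 5.53 = 5972 m².
From Q = K·A·i, i = Q / (K·A) = 409 / (1.780 × 5972) = 0.03847.
Head loss Δh = i · L = 0.03847 × 1800 = 69.25 m.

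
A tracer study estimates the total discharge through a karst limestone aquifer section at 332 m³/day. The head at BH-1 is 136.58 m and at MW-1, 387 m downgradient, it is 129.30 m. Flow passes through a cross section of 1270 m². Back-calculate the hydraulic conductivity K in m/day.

13.9

Hydraulic gradient i = (136.58 − 129.30) / 387 = 7.28 / 387 = 0.01881.
From Q = K·A·i, K = Q / (A·i) = 332 / (1270 × 0.01881) = 13.90 m/day.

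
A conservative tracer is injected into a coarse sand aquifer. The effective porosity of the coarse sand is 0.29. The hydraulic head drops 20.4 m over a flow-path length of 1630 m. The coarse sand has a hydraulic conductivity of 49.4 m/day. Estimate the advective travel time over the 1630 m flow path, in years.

2.09

Hydraulic gradient i = Δh / L = 20.4 / 1630 = 0.01252.
Darcy flux q = K · i = 49.40 × 0.01252 = 0.6183 m/day.
Seepage velocity v = q / n_e = 0.6183 / 0.29 = 2.132 m/day.
Travel time t = L / v = 1630 / 2.132 = 764.6 days = 2.093 years.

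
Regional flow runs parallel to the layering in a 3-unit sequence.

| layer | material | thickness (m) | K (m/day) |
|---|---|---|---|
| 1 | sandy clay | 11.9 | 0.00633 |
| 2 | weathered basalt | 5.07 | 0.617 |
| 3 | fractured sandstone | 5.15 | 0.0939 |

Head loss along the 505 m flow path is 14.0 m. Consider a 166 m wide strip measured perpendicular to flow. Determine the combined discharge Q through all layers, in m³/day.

Flow is parallel to layering, so each bed carries its own Darcy discharge and the transmissivities add.
Σ(K_i·b_i) = 0.00633×11.9 + 0.617×5.07 + 0.0939×5.15 = 3.687 m²/day.
Hydraulic gradient i = Δh / L = 14.0 / 505 = 0.02772.
Q = Σ(K_i·b_i) · W · i = 3.687 × 166 × 0.02772 = 16.97 m³/day.

17.0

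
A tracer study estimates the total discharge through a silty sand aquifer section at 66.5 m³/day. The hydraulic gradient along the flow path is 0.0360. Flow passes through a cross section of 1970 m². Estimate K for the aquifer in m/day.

Hydraulic gradient i = 0.0360.
From Q = K·A·i, K = Q / (A·i) = 66.5 / (1970 × 0.03600) = 0.9377 m/day.

0.938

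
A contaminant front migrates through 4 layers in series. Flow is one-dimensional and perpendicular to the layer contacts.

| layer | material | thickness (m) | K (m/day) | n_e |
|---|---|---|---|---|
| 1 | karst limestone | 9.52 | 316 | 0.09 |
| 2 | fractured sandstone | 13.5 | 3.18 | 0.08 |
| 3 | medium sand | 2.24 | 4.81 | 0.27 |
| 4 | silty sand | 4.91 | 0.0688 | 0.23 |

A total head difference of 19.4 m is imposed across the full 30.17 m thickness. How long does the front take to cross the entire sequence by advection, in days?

With flow normal to the layers, continuity requires the same specific discharge q through every layer.
Σ(b_i/K_i) = 9.52/316 + 13.5/3.18 + 2.24/4.81 + 4.91/0.0688 = 76.11 d.
q = Δh / Σ(b_i/K_i) = 19.4 / 76.11 = 0.2549 m/day.
In each layer the seepage velocity is v_i = q/n_i, so the layer transit time is t_i = b_i·n_i / q:
  layer 1 (karst limestone): t_1 = 9.52 × 0.09 / 0.2549 = 3.361 d
  layer 2 (fractured sandstone): t_2 = 13.5 × 0.08 / 0.2549 = 4.237 d
  layer 3 (medium sand): t_3 = 2.24 × 0.27 / 0.2549 = 2.373 d
  layer 4 (silty sand): t_4 = 4.91 × 0.23 / 0.2549 = 4.430 d
Total t = Σ t_i = 14.40 days.

14.4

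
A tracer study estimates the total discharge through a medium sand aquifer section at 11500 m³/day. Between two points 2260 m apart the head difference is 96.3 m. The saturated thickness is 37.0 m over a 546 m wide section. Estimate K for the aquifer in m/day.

Cross-sectional area A = 546 × 37.0 = 20202 m².
Hydraulic gradient i = Δh / L = 96.3 / 2260 = 0.04261.
From Q = K·A·i, K = Q / (A·i) = 11500 / (20202 × 0.04261) = 13.36 m/day.

13.4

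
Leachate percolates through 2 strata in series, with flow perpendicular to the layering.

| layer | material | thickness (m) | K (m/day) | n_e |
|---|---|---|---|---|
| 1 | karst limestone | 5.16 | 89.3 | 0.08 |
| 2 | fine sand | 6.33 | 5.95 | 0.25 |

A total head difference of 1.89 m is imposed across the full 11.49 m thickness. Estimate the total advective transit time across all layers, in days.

With flow normal to the layers, continuity requires the same specific discharge q through every layer.
Σ(b_i/K_i) = 5.16/89.3 + 6.33/5.95 = 1.122 d.
q = Δh / Σ(b_i/K_i) = 1.89 / 1.122 = 1.685 m/day.
In each layer the seepage velocity is v_i = q/n_i, so the layer transit time is t_i = b_i·n_i / q:
  layer 1 (karst limestone): t_1 = 5.16 × 0.08 / 1.685 = 0.2450 d
  layer 2 (fine sand): t_2 = 6.33 × 0.25 / 1.685 = 0.9392 d
Total t = Σ t_i = 1.184 days.

1.18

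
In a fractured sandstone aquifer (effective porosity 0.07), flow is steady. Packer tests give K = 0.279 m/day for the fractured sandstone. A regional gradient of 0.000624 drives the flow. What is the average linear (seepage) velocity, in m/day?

Hydraulic gradient i = 0.000624.
Darcy flux q = K · i = 0.2790 × 0.0006240 = 0.0001741 m/day.
Seepage velocity v = q / n_e = 0.0001741 / 0.07 = 0.002487 m/day.

0.00249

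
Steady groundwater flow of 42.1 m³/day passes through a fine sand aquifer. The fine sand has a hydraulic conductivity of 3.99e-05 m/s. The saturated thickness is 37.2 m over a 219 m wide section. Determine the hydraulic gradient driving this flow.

Convert K: 3.99e-05 m/s × 86400 = 3.447 m/day.
Cross-sectional area A = 219 × 37.2 = 8147 m².
From Q = K·A·i, i = Q / (K·A) = 42.1 / (3.447 × 8147) = 0.001499.

0.00150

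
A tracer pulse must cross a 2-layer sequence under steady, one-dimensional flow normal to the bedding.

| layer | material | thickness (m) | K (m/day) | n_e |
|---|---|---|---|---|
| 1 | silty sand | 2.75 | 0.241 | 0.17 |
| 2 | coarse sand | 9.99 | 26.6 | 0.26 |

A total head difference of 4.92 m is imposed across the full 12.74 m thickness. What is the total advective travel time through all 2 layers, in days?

7.34

With flow normal to the layers, continuity requires the same specific discharge q through every layer.
Σ(b_i/K_i) = 2.75/0.241 + 9.99/26.6 = 11.79 d.
q = Δh / Σ(b_i/K_i) = 4.92 / 11.79 = 0.4174 m/day.
In each layer the seepage velocity is v_i = q/n_i, so the layer transit time is t_i = b_i·n_i / q:
  layer 1 (silty sand): t_1 = 2.75 × 0.17 / 0.4174 = 1.120 d
  layer 2 (coarse sand): t_2 = 9.99 × 0.26 / 0.4174 = 6.222 d
Total t = Σ t_i = 7.342 days.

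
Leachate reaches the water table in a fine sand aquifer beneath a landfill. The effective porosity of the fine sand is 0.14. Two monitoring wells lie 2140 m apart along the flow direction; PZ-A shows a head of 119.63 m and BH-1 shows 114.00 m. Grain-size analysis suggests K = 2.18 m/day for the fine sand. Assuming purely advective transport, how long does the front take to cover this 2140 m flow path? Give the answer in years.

Hydraulic gradient i = (119.63 − 114.00) / 2140 = 5.63 / 2140 = 0.002631.
Darcy flux q = K · i = 2.180 × 0.002631 = 0.005735 m/day.
Seepage velocity v = q / n_e = 0.005735 / 0.14 = 0.04097 m/day.
Travel time t = L / v = 2140 / 0.04097 = 52238 days = 143.0 years.

143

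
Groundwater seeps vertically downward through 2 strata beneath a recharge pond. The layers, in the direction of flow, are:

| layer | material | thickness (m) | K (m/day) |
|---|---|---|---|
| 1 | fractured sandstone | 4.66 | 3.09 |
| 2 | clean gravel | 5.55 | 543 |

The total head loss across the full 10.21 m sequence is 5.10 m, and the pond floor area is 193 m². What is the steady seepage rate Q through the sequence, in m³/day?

Flow is perpendicular to layering, so the layers act in series and the equivalent K is the thickness-weighted harmonic mean.
Total thickness L = 4.66 + 5.55 = 10.21 m.
Σ(b_i/K_i) = 4.66/3.09 + 5.55/543 = 1.518 d.
K_eq = L / Σ(b_i/K_i) = 10.21 / 1.518 = 6.725 m/day.
Q = K_eq · A · (Δh/L) = 6.725 × 193 × (5.10/10.21) = 648.3 m³/day.

648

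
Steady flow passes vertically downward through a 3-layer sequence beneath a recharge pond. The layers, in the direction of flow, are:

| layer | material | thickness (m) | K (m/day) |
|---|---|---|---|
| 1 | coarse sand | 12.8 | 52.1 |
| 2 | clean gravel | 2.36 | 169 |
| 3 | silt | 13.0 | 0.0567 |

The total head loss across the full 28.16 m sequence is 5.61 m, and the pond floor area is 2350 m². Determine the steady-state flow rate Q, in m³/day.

Flow is perpendicular to layering, so the layers act in series and the equivalent K is the thickness-weighted harmonic mean.
Total thickness L = 12.8 + 2.36 + 13.0 = 28.16 m.
Σ(b_i/K_i) = 12.8/52.1 + 2.36/169 + 13.0/0.0567 = 229.5 d.
K_eq = L / Σ(b_i/K_i) = 28.16 / 229.5 = 0.1227 m/day.
Q = K_eq · A · (Δh/L) = 0.1227 × 2350 × (5.61/28.16) = 57.44 m³/day.

57.4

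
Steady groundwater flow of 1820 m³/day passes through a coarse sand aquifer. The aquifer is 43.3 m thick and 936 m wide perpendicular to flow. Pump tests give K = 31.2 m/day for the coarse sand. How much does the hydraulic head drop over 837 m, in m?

1.20

Cross-sectional area A = 936 × 43.3 = 40529 m².
From Q = K·A·i, i = Q / (K·A) = 1820 / (31.20 × 40529) = 0.001439.
Head loss Δh = i · L = 0.001439 × 837 = 1.205 m.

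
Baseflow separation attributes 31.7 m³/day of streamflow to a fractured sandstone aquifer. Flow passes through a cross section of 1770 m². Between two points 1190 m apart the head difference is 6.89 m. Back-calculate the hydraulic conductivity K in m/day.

3.09

Hydraulic gradient i = Δh / L = 6.89 / 1190 = 0.005790.
From Q = K·A·i, K = Q / (A·i) = 31.7 / (1770 × 0.005790) = 3.093 m/day.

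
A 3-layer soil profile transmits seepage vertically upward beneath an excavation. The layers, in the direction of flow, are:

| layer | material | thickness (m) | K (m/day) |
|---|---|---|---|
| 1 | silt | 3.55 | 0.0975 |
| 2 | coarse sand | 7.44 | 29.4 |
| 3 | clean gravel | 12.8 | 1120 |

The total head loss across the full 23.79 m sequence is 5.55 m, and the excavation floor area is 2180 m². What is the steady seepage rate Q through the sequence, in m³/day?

Flow is perpendicular to layering, so the layers act in series and the equivalent K is the thickness-weighted harmonic mean.
Total thickness L = 3.55 + 7.44 + 12.8 = 23.79 m.
Σ(b_i/K_i) = 3.55/0.0975 + 7.44/29.4 + 12.8/1120 = 36.67 d.
K_eq = L / Σ(b_i/K_i) = 23.79 / 36.67 = 0.6487 m/day.
Q = K_eq · A · (Δh/L) = 0.6487 × 2180 × (5.55/23.79) = 329.9 m³/day.

330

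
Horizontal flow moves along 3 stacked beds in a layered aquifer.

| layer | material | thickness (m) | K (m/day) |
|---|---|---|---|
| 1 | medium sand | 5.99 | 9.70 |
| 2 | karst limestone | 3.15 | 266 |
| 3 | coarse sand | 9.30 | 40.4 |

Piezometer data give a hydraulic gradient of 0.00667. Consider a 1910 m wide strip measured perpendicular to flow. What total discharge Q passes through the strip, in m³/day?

16200

Flow is parallel to layering, so each bed carries its own Darcy discharge and the transmissivities add.
Σ(K_i·b_i) = 9.70×5.99 + 266×3.15 + 40.4×9.30 = 1272 m²/day.
Hydraulic gradient i = 0.00667.
Q = Σ(K_i·b_i) · W · i = 1272 × 1910 × 0.006670 = 16201 m³/day.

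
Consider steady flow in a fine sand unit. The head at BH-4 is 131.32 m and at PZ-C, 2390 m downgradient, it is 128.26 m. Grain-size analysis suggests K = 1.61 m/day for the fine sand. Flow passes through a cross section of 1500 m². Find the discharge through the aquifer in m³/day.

Hydraulic gradient i = (131.32 − 128.26) / 2390 = 3.06 / 2390 = 0.001280.
Darcy's law: Q = K · A · i = 1.610 × 1500 × 0.001280 = 3.092 m³/day.

3.09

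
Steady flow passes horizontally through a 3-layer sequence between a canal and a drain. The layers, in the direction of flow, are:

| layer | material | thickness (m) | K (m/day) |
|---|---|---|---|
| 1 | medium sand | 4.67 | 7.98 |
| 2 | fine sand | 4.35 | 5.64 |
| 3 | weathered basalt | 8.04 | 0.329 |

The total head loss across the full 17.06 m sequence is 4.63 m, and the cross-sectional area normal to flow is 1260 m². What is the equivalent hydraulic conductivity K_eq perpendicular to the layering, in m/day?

Flow is perpendicular to layering, so the layers act in series and the equivalent K is the thickness-weighted harmonic mean.
Total thickness L = 4.67 + 4.35 + 8.04 = 17.06 m.
Σ(b_i/K_i) = 4.67/7.98 + 4.35/5.64 + 8.04/0.329 = 25.79 d.
K_eq = L / Σ(b_i/K_i) = 17.06 / 25.79 = 0.6614 m/day.

0.661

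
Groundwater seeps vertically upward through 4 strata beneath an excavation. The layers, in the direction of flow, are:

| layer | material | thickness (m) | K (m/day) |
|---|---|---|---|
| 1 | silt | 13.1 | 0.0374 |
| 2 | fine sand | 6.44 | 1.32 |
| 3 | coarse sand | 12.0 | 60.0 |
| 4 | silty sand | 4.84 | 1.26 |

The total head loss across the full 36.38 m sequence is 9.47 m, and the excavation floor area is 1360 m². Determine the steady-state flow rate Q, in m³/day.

Flow is perpendicular to layering, so the layers act in series and the equivalent K is the thickness-weighted harmonic mean.
Total thickness L = 13.1 + 6.44 + 12.0 + 4.84 = 36.38 m.
Σ(b_i/K_i) = 13.1/0.0374 + 6.44/1.32 + 12.0/60.0 + 4.84/1.26 = 359.2 d.
K_eq = L / Σ(b_i/K_i) = 36.38 / 359.2 = 0.1013 m/day.
Q = K_eq · A · (Δh/L) = 0.1013 × 1360 × (9.47/36.38) = 35.86 m³/day.

35.9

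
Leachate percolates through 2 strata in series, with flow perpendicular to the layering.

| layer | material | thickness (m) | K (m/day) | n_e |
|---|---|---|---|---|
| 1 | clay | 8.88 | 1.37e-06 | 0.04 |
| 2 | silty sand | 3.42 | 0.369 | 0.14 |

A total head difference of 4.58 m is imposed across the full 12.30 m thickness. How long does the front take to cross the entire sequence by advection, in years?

3230

With flow normal to the layers, continuity requires the same specific discharge q through every layer.
Σ(b_i/K_i) = 8.88/1.37e-06 + 3.42/0.369 = 6.482e+06 d.
q = Δh / Σ(b_i/K_i) = 4.58 / 6.482e+06 = 7.066e-07 m/day.
In each layer the seepage velocity is v_i = q/n_i, so the layer transit time is t_i = b_i·n_i / q:
  layer 1 (clay): t_1 = 8.88 × 0.04 / 7.066e-07 = 5.027e+05 d
  layer 2 (silty sand): t_2 = 3.42 × 0.14 / 7.066e-07 = 6.776e+05 d
Total t = Σ t_i = 1.180e+06 days = 3231 years.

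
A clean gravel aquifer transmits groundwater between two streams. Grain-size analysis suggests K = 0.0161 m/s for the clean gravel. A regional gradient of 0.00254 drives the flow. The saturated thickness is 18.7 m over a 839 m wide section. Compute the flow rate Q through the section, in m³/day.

55400

Convert K: 0.0161 m/s × 86400 = 1391 m/day.
Cross-sectional area A = 839 × 18.7 = 15689 m².
Hydraulic gradient i = 0.00254.
Darcy's law: Q = K · A · i = 1391 × 15689 × 0.002540 = 55434 m³/day.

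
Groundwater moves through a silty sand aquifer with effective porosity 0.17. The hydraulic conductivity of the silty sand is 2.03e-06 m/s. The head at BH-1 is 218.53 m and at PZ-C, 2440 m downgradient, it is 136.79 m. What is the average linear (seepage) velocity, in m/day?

Convert K: 2.03e-06 m/s × 86400 = 0.1754 m/day.
Hydraulic gradient i = (218.53 − 136.79) / 2440 = 81.74 / 2440 = 0.03350.
Darcy flux q = K · i = 0.1754 × 0.03350 = 0.005876 m/day.
Seepage velocity v = q / n_e = 0.005876 / 0.17 = 0.03456 m/day.

0.0346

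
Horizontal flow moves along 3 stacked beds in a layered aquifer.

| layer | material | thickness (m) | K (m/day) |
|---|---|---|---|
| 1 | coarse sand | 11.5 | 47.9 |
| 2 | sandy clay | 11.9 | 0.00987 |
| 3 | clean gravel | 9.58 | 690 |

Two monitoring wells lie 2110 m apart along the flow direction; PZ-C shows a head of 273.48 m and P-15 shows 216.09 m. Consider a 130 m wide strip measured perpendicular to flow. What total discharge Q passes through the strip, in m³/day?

25300

Flow is parallel to layering, so each bed carries its own Darcy discharge and the transmissivities add.
Σ(K_i·b_i) = 47.9×11.5 + 0.00987×11.9 + 690×9.58 = 7161 m²/day.
Hydraulic gradient i = (273.48 − 216.09) / 2110 = 57.39 / 2110 = 0.02720.
Q = Σ(K_i·b_i) · W · i = 7161 × 130 × 0.02720 = 25321 m³/day.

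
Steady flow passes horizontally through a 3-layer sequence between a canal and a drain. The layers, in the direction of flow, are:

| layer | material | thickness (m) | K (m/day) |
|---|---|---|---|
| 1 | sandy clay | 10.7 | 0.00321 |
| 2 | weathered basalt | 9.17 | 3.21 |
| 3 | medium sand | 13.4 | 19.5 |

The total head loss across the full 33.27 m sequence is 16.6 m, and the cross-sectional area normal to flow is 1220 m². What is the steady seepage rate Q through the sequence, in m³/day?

6.07

Flow is perpendicular to layering, so the layers act in series and the equivalent K is the thickness-weighted harmonic mean.
Total thickness L = 10.7 + 9.17 + 13.4 = 33.27 m.
Σ(b_i/K_i) = 10.7/0.00321 + 9.17/3.21 + 13.4/19.5 = 3337 d.
K_eq = L / Σ(b_i/K_i) = 33.27 / 3337 = 0.009970 m/day.
Q = K_eq · A · (Δh/L) = 0.009970 × 1220 × (16.6/33.27) = 6.069 m³/day.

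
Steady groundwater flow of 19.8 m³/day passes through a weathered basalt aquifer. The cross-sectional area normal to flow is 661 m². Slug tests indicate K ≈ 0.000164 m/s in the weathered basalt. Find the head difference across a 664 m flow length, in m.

1.40

Convert K: 0.000164 m/s × 86400 = 14.17 m/day.
From Q = K·A·i, i = Q / (K·A) = 19.8 / (14.17 × 661.0) = 0.002114.
Head loss Δh = i · L = 0.002114 × 664 = 1.404 m.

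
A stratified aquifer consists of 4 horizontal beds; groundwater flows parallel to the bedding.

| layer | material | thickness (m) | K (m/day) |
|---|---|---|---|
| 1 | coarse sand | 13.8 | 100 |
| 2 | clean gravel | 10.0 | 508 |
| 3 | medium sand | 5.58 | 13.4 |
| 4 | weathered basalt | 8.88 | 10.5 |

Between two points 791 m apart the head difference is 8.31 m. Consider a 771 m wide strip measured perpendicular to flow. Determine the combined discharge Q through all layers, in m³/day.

Flow is parallel to layering, so each bed carries its own Darcy discharge and the transmissivities add.
Σ(K_i·b_i) = 100×13.8 + 508×10.0 + 13.4×5.58 + 10.5×8.88 = 6628 m²/day.
Hydraulic gradient i = Δh / L = 8.31 / 791 = 0.01051.
Q = Σ(K_i·b_i) · W · i = 6628 × 771 × 0.01051 = 53686 m³/day.

53700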